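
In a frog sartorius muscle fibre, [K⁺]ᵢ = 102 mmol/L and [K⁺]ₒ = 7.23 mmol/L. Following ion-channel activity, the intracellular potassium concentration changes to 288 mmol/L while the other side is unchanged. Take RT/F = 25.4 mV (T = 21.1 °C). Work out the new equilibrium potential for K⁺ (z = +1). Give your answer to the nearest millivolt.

-94 mV

After the shift: [K⁺]_out = 7.23, [K⁺]_in = 288 mmol/L.
E_new = (25.4/1)·ln(7.23/288) = 25.40 · (-3.6847) = -93.59 mV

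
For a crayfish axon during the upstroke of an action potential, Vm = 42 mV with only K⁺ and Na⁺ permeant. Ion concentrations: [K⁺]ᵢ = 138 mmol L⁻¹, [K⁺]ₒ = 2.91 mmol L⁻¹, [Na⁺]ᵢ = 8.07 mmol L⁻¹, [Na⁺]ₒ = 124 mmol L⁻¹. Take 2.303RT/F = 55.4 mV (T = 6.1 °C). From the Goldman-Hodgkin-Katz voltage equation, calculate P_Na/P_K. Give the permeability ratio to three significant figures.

10.1

Let α = P_Na/P_K. GHK: Vm = 55.4·log₁₀[(Kₒ + α·Naₒ)/(Kᵢ + α·Naᵢ)].
10^(Vm/55.4) = 10^(42.0/55.4) = 5.7296
So 5.7296·(Kᵢ + α·Naᵢ) = Kₒ + α·Naₒ → α = (5.7296·138.0 − 2.91) / (124.0 − 5.7296·8.07)
α = (790.7 − 2.91) / (124.0 − 46.24) = 787.8/77.76 = 10.13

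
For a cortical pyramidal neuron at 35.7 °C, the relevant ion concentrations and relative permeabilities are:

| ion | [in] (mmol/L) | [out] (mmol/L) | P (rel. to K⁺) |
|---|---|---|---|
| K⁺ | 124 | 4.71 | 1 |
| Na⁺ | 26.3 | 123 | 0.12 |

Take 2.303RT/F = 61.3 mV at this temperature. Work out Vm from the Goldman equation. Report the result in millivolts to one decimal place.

Vm = 61.3 · log₁₀[(Σ P·[cation]ₒ + Σ P·[anion]ᵢ) / (Σ P·[cation]ᵢ + Σ P·[anion]ₒ)]
Numerator = 1×4.71 + 0.12×123 = 19.47
Denominator = 1×124 + 0.12×26.3 = 127.2
Vm = 61.3 · log₁₀(0.15312) = 61.3 × (-0.8150) = -49.96 mV

-50.0 mV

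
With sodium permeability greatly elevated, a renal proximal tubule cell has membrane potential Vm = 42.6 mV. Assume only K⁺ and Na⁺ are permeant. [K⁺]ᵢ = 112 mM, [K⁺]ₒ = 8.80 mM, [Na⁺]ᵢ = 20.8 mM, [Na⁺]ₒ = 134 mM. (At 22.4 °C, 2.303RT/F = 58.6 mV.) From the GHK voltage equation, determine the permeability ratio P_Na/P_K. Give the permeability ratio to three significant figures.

Let α = P_Na/P_K. GHK: Vm = 58.6·log₁₀[(Kₒ + α·Naₒ)/(Kᵢ + α·Naᵢ)].
10^(Vm/58.6) = 10^(42.6/58.6) = 5.3329
So 5.3329·(Kᵢ + α·Naᵢ) = Kₒ + α·Naₒ → α = (5.3329·112.0 − 8.8) / (134.0 − 5.3329·20.8)
α = (597.3 − 8.8) / (134.0 − 110.9) = 588.5/23.08 = 25.5

25.5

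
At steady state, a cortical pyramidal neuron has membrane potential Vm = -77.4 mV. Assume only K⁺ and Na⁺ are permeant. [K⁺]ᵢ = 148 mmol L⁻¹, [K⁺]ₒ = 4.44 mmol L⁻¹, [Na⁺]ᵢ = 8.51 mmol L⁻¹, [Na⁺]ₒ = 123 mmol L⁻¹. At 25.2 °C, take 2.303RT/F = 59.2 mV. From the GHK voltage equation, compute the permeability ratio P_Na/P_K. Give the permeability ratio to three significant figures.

0.0233

Let α = P_Na/P_K. GHK: Vm = 59.2·log₁₀[(Kₒ + α·Naₒ)/(Kᵢ + α·Naᵢ)].
10^(Vm/59.2) = 10^(-77.4/59.2) = 0.049268
So 0.049268·(Kᵢ + α·Naᵢ) = Kₒ + α·Naₒ → α = (0.049268·148.0 − 4.44) / (123.0 − 0.049268·8.51)
α = (7.292 − 4.44) / (123.0 − 0.4193) = 2.852/122.6 = 0.02326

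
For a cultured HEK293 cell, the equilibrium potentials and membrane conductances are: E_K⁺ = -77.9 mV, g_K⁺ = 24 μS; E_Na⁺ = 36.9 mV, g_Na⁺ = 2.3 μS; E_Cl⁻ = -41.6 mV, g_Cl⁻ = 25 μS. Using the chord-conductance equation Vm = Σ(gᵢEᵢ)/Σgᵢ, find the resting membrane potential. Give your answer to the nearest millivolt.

-55 mV

Σ gᵢEᵢ = 24·(-77.9) + 2.3·(36.9) + 25·(-41.6) = -2824.73
Σ gᵢ = 24 + 2.3 + 25 = 51.3
Vm = -2824.73 / 51.3 = -55.06 mV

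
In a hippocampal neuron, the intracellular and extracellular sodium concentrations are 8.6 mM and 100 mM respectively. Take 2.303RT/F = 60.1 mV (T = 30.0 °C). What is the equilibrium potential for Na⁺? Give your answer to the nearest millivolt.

64 mV

E = (60.1/z) · log₁₀([Na⁺]_out/[Na⁺]_in) with z = +1.
= (60.1/1) · log₁₀(100/8.6) = 60.10 · log₁₀(11.63)
= 60.10 · (1.0655) = 64.04 mV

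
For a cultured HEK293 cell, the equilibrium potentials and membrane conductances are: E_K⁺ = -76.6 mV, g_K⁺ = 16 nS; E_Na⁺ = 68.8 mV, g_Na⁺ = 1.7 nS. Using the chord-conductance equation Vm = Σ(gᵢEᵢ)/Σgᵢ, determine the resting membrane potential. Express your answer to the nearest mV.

Σ gᵢEᵢ = 16·(-76.6) + 1.7·(68.8) = -1108.64
Σ gᵢ = 16 + 1.7 = 17.7
Vm = -1108.64 / 17.7 = -62.64 mV

-63 mV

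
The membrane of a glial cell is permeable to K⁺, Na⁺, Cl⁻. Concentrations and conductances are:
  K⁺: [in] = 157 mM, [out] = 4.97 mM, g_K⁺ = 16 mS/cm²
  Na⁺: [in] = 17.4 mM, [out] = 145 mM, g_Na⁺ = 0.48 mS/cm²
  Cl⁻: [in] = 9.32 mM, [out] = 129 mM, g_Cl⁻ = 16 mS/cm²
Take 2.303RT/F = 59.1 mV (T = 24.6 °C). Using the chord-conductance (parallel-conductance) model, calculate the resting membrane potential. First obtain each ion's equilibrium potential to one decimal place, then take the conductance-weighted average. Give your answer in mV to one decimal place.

E_K⁺ = (59.1/1)·log₁₀(4.97/157) = -88.6 mV
E_Na⁺ = (59.1/1)·log₁₀(145/17.4) = 54.4 mV
E_Cl⁻ = (59.1/-1)·log₁₀(129/9.32) = -67.4 mV
Vm = (Σ gᵢEᵢ)/(Σ gᵢ) = (16·-88.6 + 0.48·54.4 + 16·-67.4) / (16 + 0.48 + 16)
= -2469.89 / 32.48 = -76.04 mV

-76.0 mV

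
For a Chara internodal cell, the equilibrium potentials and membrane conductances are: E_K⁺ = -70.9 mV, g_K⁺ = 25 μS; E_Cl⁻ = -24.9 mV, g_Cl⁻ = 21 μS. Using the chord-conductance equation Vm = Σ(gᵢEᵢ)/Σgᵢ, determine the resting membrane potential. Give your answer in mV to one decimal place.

Σ gᵢEᵢ = 25·(-70.9) + 21·(-24.9) = -2295.40
Σ gᵢ = 25 + 21 = 46
Vm = -2295.40 / 46 = -49.90 mV

-49.9 mV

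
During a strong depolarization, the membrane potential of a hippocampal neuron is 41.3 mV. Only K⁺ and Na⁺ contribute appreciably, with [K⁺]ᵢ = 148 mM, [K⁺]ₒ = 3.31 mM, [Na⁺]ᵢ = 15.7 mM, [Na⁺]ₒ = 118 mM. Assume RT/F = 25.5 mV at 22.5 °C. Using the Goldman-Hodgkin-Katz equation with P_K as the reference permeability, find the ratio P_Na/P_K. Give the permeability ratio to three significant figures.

Let α = P_Na/P_K. GHK: Vm = 25.5·ln[(Kₒ + α·Naₒ)/(Kᵢ + α·Naᵢ)].
e^(Vm/25.5) = e^(41.3/25.5) = 5.0511
So 5.0511·(Kᵢ + α·Naᵢ) = Kₒ + α·Naₒ → α = (5.0511·148.0 − 3.31) / (118.0 − 5.0511·15.7)
α = (747.6 − 3.31) / (118.0 − 79.3) = 744.3/38.7 = 19.23

19.2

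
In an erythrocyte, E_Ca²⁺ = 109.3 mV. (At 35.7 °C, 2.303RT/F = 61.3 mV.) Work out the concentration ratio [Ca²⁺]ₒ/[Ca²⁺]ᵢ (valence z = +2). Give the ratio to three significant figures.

log₁₀([out]/[in]) = E·z/(61.3) = 109.3 × 2 / 61.3 = 3.5661
[out]/[in] = 10^(3.5661) = 3682

3680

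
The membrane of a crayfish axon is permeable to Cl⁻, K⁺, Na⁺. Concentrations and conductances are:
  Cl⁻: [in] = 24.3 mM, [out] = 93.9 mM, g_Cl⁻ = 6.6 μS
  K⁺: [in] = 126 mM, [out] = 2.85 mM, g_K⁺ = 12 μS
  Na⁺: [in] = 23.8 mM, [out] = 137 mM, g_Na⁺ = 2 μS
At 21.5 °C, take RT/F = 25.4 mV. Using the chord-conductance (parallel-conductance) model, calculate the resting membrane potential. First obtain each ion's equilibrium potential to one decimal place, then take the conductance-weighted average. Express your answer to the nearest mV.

-63 mV

E_Cl⁻ = (25.4/-1)·ln(93.9/24.3) = -34.3 mV
E_K⁺ = (25.4/1)·ln(2.85/126) = -96.2 mV
E_Na⁺ = (25.4/1)·ln(137/23.8) = 44.5 mV
Vm = (Σ gᵢEᵢ)/(Σ gᵢ) = (6.6·-34.3 + 12·-96.2 + 2·44.5) / (6.6 + 12 + 2)
= -1291.78 / 20.6 = -62.71 mV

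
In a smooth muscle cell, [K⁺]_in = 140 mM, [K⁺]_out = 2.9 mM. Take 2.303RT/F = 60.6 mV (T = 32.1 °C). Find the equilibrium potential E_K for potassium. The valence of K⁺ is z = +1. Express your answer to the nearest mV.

-102 mV

E = (60.6/z) · log₁₀([K⁺]_out/[K⁺]_in) with z = +1.
= (60.6/1) · log₁₀(2.9/140) = 60.60 · log₁₀(0.02071)
= 60.60 · (-1.6837) = -102.03 mV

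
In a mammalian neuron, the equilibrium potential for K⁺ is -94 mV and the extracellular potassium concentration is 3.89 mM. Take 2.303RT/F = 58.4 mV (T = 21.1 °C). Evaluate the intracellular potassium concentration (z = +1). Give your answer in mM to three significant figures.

Nernst: E = (58.4/1) · log₁₀([out]/[in]), so log₁₀([out]/[in]) = -94.0 × 1 / 58.4 = -1.6096.
[out]/[in] = 10^(-1.6096) = 0.02457.
[in] = 3.89 / 0.02457 = 158.3 mM.

158 mM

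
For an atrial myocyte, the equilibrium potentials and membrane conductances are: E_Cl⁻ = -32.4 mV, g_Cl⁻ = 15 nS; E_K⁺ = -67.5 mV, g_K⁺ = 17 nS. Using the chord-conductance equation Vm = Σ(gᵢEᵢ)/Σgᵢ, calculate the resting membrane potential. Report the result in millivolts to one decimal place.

Σ gᵢEᵢ = 15·(-32.4) + 17·(-67.5) = -1633.50
Σ gᵢ = 15 + 17 = 32
Vm = -1633.50 / 32 = -51.05 mV

-51.0 mV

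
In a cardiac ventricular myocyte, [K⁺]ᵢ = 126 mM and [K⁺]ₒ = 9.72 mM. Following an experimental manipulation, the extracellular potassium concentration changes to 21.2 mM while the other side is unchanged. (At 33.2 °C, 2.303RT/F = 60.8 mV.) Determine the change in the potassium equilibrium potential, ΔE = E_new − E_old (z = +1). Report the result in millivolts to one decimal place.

20.6 mV

E_old = (60.8/1)·log₁₀(9.72/126) = -67.65 mV
E_new = (60.8/1)·log₁₀(21.2/126) = -47.06 mV
ΔE = -47.06 − (-67.65) = 20.59 mV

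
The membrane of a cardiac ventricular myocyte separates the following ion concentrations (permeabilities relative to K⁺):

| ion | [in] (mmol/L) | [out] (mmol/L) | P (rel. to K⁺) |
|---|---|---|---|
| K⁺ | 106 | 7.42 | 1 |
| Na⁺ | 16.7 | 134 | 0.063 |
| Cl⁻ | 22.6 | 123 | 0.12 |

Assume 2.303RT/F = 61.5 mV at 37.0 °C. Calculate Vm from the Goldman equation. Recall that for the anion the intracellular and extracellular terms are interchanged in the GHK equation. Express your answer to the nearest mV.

-50 mV

Vm = 61.5 · log₁₀[(Σ P·[cation]ₒ + Σ P·[anion]ᵢ) / (Σ P·[cation]ᵢ + Σ P·[anion]ₒ)]
Numerator = 1×7.42 + 0.063×134 + 0.12×22.6 = 18.57
Denominator = 1×106 + 0.063×16.7 + 0.12×123 = 121.8
Vm = 61.5 · log₁₀(0.15248) = 61.5 × (-0.8168) = -50.23 mV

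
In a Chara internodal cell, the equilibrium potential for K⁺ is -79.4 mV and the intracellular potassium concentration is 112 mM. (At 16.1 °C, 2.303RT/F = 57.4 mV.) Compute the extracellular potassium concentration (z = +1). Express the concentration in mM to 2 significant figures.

4.6 mM

Nernst: E = (57.4/1) · log₁₀([out]/[in]), so log₁₀([out]/[in]) = -79.4 × 1 / 57.4 = -1.3833.
[out]/[in] = 10^(-1.3833) = 0.04137.
[out] = 0.04137 × 112 = 4.634 mM.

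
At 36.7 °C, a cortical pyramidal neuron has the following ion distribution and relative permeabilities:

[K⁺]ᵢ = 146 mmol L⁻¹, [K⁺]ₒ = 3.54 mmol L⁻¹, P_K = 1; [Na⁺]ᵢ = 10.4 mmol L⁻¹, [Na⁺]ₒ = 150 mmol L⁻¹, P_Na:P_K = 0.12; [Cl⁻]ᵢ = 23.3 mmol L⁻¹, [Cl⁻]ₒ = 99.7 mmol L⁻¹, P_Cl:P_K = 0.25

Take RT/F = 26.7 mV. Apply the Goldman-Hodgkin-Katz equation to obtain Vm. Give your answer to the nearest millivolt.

-49 mV

Vm = 26.7 · ln[(Σ P·[cation]ₒ + Σ P·[anion]ᵢ) / (Σ P·[cation]ᵢ + Σ P·[anion]ₒ)]
Numerator = 1×3.54 + 0.12×150 + 0.25×23.3 = 27.36
Denominator = 1×146 + 0.12×10.4 + 0.25×99.7 = 172.2
Vm = 26.7 · ln(0.15894) = 26.7 × (-1.8392) = -49.11 mV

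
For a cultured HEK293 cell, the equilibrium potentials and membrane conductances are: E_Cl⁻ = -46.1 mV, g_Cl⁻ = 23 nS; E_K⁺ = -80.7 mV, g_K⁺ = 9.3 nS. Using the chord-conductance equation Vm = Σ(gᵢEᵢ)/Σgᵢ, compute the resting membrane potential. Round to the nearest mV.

Σ gᵢEᵢ = 23·(-46.1) + 9.3·(-80.7) = -1810.81
Σ gᵢ = 23 + 9.3 = 32.3
Vm = -1810.81 / 32.3 = -56.06 mV

-56 mV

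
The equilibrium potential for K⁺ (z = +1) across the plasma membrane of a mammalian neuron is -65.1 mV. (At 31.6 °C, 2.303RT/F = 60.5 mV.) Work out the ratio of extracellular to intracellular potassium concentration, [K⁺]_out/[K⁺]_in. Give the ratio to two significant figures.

log₁₀([out]/[in]) = E·z/(60.5) = -65.1 × 1 / 60.5 = -1.0760
[out]/[in] = 10^(-1.0760) = 0.08394

0.084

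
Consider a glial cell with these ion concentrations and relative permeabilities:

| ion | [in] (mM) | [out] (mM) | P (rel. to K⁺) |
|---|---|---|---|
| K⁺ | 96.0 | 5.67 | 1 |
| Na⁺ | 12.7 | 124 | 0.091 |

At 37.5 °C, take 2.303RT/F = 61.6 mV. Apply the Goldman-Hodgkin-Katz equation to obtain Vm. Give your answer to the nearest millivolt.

-47 mV

Vm = 61.6 · log₁₀[(Σ P·[cation]ₒ + Σ P·[anion]ᵢ) / (Σ P·[cation]ᵢ + Σ P·[anion]ₒ)]
Numerator = 1×5.67 + 0.091×124 = 16.95
Denominator = 1×96.0 + 0.091×12.7 = 97.16
Vm = 61.6 · log₁₀(0.1745) = 61.6 × (-0.7582) = -46.70 mV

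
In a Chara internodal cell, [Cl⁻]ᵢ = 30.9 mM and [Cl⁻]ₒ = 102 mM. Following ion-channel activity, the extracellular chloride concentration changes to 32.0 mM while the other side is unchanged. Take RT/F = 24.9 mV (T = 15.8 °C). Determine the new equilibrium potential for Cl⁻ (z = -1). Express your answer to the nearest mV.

-1 mV

After the shift: [Cl⁻]_out = 32.0, [Cl⁻]_in = 30.9 mM.
E_new = (24.9/-1)·ln(32.0/30.9) = -24.90 · (0.0350) = -0.87 mV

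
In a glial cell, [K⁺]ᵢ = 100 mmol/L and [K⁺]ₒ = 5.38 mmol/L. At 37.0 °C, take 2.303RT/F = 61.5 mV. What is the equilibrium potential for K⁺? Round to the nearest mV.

E = (61.5/z) · log₁₀([K⁺]_out/[K⁺]_in) with z = +1.
= (61.5/1) · log₁₀(5.38/100) = 61.50 · log₁₀(0.0538)
= 61.50 · (-1.2692) = -78.06 mV

-78 mV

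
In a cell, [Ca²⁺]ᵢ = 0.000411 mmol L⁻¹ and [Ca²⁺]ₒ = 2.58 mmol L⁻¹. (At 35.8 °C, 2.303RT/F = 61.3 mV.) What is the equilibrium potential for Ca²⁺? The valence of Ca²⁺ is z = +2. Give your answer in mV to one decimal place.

116.4 mV

E = (61.3/z) · log₁₀([Ca²⁺]_out/[Ca²⁺]_in) with z = +2.
= (61.3/2) · log₁₀(2.58/0.000411) = 30.65 · log₁₀(6277)
= 30.65 · (3.7978) = 116.40 mV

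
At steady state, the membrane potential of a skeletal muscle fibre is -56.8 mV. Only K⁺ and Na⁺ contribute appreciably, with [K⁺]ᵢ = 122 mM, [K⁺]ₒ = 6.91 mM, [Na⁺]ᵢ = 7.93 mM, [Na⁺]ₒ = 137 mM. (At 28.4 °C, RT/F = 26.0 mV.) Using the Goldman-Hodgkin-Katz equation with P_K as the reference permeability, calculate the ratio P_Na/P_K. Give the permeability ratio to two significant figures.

Let α = P_Na/P_K. GHK: Vm = 26.0·ln[(Kₒ + α·Naₒ)/(Kᵢ + α·Naᵢ)].
e^(Vm/26.0) = e^(-56.8/26.0) = 0.11252
So 0.11252·(Kᵢ + α·Naᵢ) = Kₒ + α·Naₒ → α = (0.11252·122.0 − 6.91) / (137.0 − 0.11252·7.93)
α = (13.73 − 6.91) / (137.0 − 0.8923) = 6.818/136.1 = 0.05009

0.050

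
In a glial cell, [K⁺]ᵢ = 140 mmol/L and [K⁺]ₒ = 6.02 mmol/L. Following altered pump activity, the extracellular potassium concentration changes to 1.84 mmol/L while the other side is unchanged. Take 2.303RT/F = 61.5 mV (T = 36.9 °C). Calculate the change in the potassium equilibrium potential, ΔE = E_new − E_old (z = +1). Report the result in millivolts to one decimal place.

-31.7 mV

E_old = (61.5/1)·log₁₀(6.02/140) = -84.04 mV
E_new = (61.5/1)·log₁₀(1.84/140) = -115.70 mV
ΔE = -115.70 − (-84.04) = -31.66 mV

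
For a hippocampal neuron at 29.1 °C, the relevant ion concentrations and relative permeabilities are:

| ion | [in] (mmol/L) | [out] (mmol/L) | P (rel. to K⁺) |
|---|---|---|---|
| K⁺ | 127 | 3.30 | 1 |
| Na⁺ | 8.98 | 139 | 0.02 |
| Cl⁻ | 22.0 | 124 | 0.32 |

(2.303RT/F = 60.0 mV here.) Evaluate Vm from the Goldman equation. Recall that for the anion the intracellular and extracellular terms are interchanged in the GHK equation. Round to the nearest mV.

-66 mV

Vm = 60.0 · log₁₀[(Σ P·[cation]ₒ + Σ P·[anion]ᵢ) / (Σ P·[cation]ᵢ + Σ P·[anion]ₒ)]
Numerator = 1×3.30 + 0.02×139 + 0.32×22.0 = 13.12
Denominator = 1×127 + 0.02×8.98 + 0.32×124 = 166.9
Vm = 60.0 · log₁₀(0.078629) = 60.0 × (-1.1044) = -66.27 mV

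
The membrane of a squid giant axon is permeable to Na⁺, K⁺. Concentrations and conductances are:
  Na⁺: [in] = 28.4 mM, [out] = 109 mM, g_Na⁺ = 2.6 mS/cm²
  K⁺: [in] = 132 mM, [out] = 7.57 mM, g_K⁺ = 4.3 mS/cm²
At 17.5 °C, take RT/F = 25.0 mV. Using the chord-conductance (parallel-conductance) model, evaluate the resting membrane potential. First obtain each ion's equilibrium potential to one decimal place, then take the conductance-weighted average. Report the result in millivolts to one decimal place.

-31.9 mV

E_Na⁺ = (25.0/1)·ln(109/28.4) = 33.6 mV
E_K⁺ = (25.0/1)·ln(7.57/132) = -71.5 mV
Vm = (Σ gᵢEᵢ)/(Σ gᵢ) = (2.6·33.6 + 4.3·-71.5) / (2.6 + 4.3)
= -220.09 / 6.9 = -31.90 mV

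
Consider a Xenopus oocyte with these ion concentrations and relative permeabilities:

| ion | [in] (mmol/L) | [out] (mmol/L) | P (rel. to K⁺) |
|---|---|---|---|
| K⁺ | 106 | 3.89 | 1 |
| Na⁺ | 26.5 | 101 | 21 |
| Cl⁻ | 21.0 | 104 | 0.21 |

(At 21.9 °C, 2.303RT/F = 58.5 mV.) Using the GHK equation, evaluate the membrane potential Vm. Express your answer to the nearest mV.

Vm = 58.5 · log₁₀[(Σ P·[cation]ₒ + Σ P·[anion]ᵢ) / (Σ P·[cation]ᵢ + Σ P·[anion]ₒ)]
Numerator = 1×3.89 + 21×101 + 0.21×21.0 = 2129
Denominator = 1×106 + 21×26.5 + 0.21×104 = 684.3
Vm = 58.5 · log₁₀(3.1115) = 58.5 × (0.4930) = 28.84 mV

29 mV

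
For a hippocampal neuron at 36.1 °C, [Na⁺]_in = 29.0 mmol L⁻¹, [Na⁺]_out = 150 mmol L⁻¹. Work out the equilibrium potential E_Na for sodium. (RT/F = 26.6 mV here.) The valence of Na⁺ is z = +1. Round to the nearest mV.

44 mV

E = (26.6/z) · ln([Na⁺]_out/[Na⁺]_in) with z = +1.
= (26.6/1) · ln(150/29.0) = 26.60 · ln(5.172)
= 26.60 · (1.6433) = 43.71 mV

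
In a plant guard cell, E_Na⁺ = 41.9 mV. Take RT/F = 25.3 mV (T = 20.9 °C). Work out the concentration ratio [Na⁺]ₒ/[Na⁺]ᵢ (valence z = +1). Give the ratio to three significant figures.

ln([out]/[in]) = E·z/(25.3) = 41.9 × 1 / 25.3 = 1.6561
[out]/[in] = e^(1.6561) = 5.239

5.24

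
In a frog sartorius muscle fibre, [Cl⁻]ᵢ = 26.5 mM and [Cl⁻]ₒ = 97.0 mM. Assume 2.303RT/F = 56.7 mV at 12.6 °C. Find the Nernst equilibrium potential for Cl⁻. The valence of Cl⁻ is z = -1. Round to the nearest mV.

-32 mV

E = (56.7/z) · log₁₀([Cl⁻]_out/[Cl⁻]_in) with z = -1.
For an anion, dividing by z = -1 reverses the sign.
= (56.7/-1) · log₁₀(97.0/26.5) = -56.70 · log₁₀(3.66)
= -56.70 · (0.5635) = -31.95 mV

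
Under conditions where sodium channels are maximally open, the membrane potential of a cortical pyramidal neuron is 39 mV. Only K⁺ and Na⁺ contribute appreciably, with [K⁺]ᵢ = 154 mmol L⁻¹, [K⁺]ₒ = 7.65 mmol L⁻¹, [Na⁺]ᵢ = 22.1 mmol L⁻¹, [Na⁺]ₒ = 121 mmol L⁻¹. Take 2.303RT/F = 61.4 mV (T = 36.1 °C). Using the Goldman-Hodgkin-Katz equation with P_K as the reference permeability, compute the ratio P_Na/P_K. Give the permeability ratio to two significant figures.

26

Let α = P_Na/P_K. GHK: Vm = 61.4·log₁₀[(Kₒ + α·Naₒ)/(Kᵢ + α·Naᵢ)].
10^(Vm/61.4) = 10^(39.0/61.4) = 4.317
So 4.317·(Kᵢ + α·Naᵢ) = Kₒ + α·Naₒ → α = (4.317·154.0 − 7.65) / (121.0 − 4.317·22.1)
α = (664.8 − 7.65) / (121.0 − 95.41) = 657.2/25.59 = 25.68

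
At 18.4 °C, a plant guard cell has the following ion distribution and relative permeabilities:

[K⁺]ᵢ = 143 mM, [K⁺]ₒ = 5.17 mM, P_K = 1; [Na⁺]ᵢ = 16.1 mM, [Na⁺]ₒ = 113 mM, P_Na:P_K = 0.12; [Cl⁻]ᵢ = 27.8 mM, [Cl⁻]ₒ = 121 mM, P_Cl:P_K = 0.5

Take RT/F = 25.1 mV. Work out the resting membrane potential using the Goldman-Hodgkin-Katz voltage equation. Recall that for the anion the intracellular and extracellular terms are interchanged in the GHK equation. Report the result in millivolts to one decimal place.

Vm = 25.1 · ln[(Σ P·[cation]ₒ + Σ P·[anion]ᵢ) / (Σ P·[cation]ᵢ + Σ P·[anion]ₒ)]
Numerator = 1×5.17 + 0.12×113 + 0.5×27.8 = 32.63
Denominator = 1×143 + 0.12×16.1 + 0.5×121 = 205.4
Vm = 25.1 · ln(0.15884) = 25.1 × (-1.8399) = -46.18 mV

-46.2 mV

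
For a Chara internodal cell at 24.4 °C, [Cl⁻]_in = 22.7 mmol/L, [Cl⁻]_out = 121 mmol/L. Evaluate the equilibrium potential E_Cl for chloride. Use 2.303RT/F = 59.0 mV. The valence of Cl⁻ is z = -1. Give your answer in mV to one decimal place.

-42.9 mV

E = (59.0/z) · log₁₀([Cl⁻]_out/[Cl⁻]_in) with z = -1.
For an anion, dividing by z = -1 reverses the sign.
= (59.0/-1) · log₁₀(121/22.7) = -59.00 · log₁₀(5.33)
= -59.00 · (0.7268) = -42.88 mV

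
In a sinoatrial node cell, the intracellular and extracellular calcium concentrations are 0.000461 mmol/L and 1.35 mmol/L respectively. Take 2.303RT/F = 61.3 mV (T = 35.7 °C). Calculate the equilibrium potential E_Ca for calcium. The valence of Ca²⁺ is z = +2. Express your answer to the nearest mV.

E = (61.3/z) · log₁₀([Ca²⁺]_out/[Ca²⁺]_in) with z = +2.
= (61.3/2) · log₁₀(1.35/0.000461) = 30.65 · log₁₀(2928)
= 30.65 · (3.4666) = 106.25 mV

106 mV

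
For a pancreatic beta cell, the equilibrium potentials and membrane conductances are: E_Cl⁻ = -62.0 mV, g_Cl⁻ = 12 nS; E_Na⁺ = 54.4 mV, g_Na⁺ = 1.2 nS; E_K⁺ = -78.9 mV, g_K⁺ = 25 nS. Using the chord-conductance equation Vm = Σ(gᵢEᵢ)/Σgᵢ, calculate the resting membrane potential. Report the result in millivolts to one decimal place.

-69.4 mV

Σ gᵢEᵢ = 12·(-62.0) + 1.2·(54.4) + 25·(-78.9) = -2651.22
Σ gᵢ = 12 + 1.2 + 25 = 38.2
Vm = -2651.22 / 38.2 = -69.40 mV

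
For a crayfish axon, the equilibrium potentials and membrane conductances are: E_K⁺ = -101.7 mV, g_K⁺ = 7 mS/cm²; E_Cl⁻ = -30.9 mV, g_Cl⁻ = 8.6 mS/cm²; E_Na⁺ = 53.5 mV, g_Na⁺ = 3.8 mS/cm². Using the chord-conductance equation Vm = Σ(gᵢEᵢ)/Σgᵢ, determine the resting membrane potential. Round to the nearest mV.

Σ gᵢEᵢ = 7·(-101.7) + 8.6·(-30.9) + 3.8·(53.5) = -774.34
Σ gᵢ = 7 + 8.6 + 3.8 = 19.4
Vm = -774.34 / 19.4 = -39.91 mV

-40 mV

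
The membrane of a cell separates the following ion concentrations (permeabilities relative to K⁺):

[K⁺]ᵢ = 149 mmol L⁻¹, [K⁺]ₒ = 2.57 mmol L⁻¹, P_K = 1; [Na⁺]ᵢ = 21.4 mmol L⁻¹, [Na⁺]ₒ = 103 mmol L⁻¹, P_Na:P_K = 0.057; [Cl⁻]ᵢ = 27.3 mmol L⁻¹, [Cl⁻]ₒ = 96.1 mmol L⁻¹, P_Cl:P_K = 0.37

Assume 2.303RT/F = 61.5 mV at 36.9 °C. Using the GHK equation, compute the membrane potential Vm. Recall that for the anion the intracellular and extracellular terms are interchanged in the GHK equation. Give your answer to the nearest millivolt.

Vm = 61.5 · log₁₀[(Σ P·[cation]ₒ + Σ P·[anion]ᵢ) / (Σ P·[cation]ᵢ + Σ P·[anion]ₒ)]
Numerator = 1×2.57 + 0.057×103 + 0.37×27.3 = 18.54
Denominator = 1×149 + 0.057×21.4 + 0.37×96.1 = 185.8
Vm = 61.5 · log₁₀(0.099808) = 61.5 × (-1.0008) = -61.55 mV

-62 mV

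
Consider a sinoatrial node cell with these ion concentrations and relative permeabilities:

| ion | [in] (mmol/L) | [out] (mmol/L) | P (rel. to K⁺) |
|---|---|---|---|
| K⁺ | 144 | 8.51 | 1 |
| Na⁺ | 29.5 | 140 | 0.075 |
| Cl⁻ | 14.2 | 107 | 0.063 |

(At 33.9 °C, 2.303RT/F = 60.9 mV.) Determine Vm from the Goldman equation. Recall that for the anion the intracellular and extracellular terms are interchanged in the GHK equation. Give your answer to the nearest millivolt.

-54 mV

Vm = 60.9 · log₁₀[(Σ P·[cation]ₒ + Σ P·[anion]ᵢ) / (Σ P·[cation]ᵢ + Σ P·[anion]ₒ)]
Numerator = 1×8.51 + 0.075×140 + 0.063×14.2 = 19.9
Denominator = 1×144 + 0.075×29.5 + 0.063×107 = 153
Vm = 60.9 · log₁₀(0.13013) = 60.9 × (-0.8856) = -53.93 mV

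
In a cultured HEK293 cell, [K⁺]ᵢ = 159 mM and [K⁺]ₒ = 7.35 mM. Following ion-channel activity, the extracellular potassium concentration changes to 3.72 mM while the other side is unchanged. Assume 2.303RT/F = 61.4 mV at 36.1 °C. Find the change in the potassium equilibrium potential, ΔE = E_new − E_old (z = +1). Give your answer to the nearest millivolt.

-18 mV

E_old = (61.4/1)·log₁₀(7.35/159) = -81.98 mV
E_new = (61.4/1)·log₁₀(3.72/159) = -100.13 mV
ΔE = -100.13 − (-81.98) = -18.16 mV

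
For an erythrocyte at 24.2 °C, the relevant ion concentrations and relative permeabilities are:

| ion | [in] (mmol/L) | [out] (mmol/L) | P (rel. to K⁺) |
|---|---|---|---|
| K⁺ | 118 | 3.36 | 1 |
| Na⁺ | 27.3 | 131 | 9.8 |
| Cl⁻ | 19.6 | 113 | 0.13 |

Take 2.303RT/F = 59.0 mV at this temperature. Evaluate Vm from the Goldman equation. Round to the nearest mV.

Vm = 59.0 · log₁₀[(Σ P·[cation]ₒ + Σ P·[anion]ᵢ) / (Σ P·[cation]ᵢ + Σ P·[anion]ₒ)]
Numerator = 1×3.36 + 9.8×131 + 0.13×19.6 = 1290
Denominator = 1×118 + 9.8×27.3 + 0.13×113 = 400.2
Vm = 59.0 · log₁₀(3.2224) = 59.0 × (0.5082) = 29.98 mV

30 mV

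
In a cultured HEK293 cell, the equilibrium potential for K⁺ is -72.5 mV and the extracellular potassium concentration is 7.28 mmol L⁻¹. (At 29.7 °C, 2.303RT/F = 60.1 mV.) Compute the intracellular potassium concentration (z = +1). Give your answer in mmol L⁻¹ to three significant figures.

Nernst: E = (60.1/1) · log₁₀([out]/[in]), so log₁₀([out]/[in]) = -72.5 × 1 / 60.1 = -1.2063.
[out]/[in] = 10^(-1.2063) = 0.06218.
[in] = 7.28 / 0.06218 = 117.1 mmol L⁻¹.

117 mmol L⁻¹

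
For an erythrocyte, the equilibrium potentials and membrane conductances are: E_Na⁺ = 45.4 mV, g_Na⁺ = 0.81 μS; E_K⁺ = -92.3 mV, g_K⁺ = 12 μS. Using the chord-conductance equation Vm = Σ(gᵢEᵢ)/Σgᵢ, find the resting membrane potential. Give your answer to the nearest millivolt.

Σ gᵢEᵢ = 0.81·(45.4) + 12·(-92.3) = -1070.83
Σ gᵢ = 0.81 + 12 = 12.81
Vm = -1070.83 / 12.81 = -83.59 mV

-84 mV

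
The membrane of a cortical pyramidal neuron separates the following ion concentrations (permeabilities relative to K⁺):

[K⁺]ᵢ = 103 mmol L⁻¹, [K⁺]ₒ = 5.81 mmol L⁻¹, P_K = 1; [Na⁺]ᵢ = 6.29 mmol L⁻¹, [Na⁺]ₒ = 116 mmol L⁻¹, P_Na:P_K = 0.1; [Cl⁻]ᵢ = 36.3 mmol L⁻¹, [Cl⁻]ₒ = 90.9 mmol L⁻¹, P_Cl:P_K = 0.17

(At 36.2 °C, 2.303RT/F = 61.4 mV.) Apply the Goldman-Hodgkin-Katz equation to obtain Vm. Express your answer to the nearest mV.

Vm = 61.4 · log₁₀[(Σ P·[cation]ₒ + Σ P·[anion]ᵢ) / (Σ P·[cation]ᵢ + Σ P·[anion]ₒ)]
Numerator = 1×5.81 + 0.1×116 + 0.17×36.3 = 23.58
Denominator = 1×103 + 0.1×6.29 + 0.17×90.9 = 119.1
Vm = 61.4 · log₁₀(0.19802) = 61.4 × (-0.7033) = -43.18 mV

-43 mV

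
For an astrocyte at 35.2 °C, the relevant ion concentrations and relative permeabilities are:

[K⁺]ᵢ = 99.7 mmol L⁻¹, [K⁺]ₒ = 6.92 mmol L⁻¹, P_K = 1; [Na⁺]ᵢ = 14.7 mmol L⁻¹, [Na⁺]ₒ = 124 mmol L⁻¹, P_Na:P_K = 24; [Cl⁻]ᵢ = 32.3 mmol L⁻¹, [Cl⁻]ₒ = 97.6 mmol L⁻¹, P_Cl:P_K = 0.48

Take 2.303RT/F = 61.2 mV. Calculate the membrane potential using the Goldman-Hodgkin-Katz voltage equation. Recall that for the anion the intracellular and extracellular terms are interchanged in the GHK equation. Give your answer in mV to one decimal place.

Vm = 61.2 · log₁₀[(Σ P·[cation]ₒ + Σ P·[anion]ᵢ) / (Σ P·[cation]ᵢ + Σ P·[anion]ₒ)]
Numerator = 1×6.92 + 24×124 + 0.48×32.3 = 2998
Denominator = 1×99.7 + 24×14.7 + 0.48×97.6 = 499.3
Vm = 61.2 · log₁₀(6.0047) = 61.2 × (0.7785) = 47.64 mV

47.6 mV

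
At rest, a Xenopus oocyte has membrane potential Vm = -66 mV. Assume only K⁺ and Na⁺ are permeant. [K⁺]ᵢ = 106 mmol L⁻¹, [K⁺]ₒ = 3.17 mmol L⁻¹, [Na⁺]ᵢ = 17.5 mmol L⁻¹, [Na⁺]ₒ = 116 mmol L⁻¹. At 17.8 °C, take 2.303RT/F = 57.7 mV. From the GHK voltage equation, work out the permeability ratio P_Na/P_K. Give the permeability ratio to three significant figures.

0.0387

Let α = P_Na/P_K. GHK: Vm = 57.7·log₁₀[(Kₒ + α·Naₒ)/(Kᵢ + α·Naᵢ)].
10^(Vm/57.7) = 10^(-66.0/57.7) = 0.071805
So 0.071805·(Kᵢ + α·Naᵢ) = Kₒ + α·Naₒ → α = (0.071805·106.0 − 3.17) / (116.0 − 0.071805·17.5)
α = (7.611 − 3.17) / (116.0 − 1.257) = 4.441/114.7 = 0.03871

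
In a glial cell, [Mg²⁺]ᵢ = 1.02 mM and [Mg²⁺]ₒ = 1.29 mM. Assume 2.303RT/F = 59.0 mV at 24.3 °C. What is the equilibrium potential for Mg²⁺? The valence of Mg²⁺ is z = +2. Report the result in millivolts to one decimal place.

3.0 mV

E = (59.0/z) · log₁₀([Mg²⁺]_out/[Mg²⁺]_in) with z = +2.
= (59.0/2) · log₁₀(1.29/1.02) = 29.50 · log₁₀(1.265)
= 29.50 · (0.1020) = 3.01 mV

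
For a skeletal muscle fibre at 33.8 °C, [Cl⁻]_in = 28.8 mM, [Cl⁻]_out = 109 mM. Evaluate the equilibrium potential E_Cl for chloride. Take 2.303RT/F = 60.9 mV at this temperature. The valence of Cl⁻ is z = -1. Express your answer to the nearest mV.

-35 mV

E = (60.9/z) · log₁₀([Cl⁻]_out/[Cl⁻]_in) with z = -1.
For an anion, dividing by z = -1 reverses the sign.
= (60.9/-1) · log₁₀(109/28.8) = -60.90 · log₁₀(3.785)
= -60.90 · (0.5780) = -35.20 mV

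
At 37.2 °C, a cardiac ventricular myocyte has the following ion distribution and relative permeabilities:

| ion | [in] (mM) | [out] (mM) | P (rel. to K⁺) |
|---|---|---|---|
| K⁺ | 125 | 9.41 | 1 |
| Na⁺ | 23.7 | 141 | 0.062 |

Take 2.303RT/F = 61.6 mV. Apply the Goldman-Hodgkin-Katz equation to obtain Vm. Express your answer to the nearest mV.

Vm = 61.6 · log₁₀[(Σ P·[cation]ₒ + Σ P·[anion]ᵢ) / (Σ P·[cation]ᵢ + Σ P·[anion]ₒ)]
Numerator = 1×9.41 + 0.062×141 = 18.15
Denominator = 1×125 + 0.062×23.7 = 126.5
Vm = 61.6 · log₁₀(0.14353) = 61.6 × (-0.8431) = -51.93 mV

-52 mV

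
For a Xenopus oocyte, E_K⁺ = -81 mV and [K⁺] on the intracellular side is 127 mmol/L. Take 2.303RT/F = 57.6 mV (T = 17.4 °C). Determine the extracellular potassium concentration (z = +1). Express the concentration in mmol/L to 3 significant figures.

4.98 mmol/L

Nernst: E = (57.6/1) · log₁₀([out]/[in]), so log₁₀([out]/[in]) = -81.0 × 1 / 57.6 = -1.4062.
[out]/[in] = 10^(-1.4062) = 0.03924.
[out] = 0.03924 × 127 = 4.984 mmol/L.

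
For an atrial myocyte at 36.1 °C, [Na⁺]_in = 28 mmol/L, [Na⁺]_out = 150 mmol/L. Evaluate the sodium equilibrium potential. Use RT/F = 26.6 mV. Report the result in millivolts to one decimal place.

E = (26.6/z) · ln([Na⁺]_out/[Na⁺]_in) with z = +1.
= (26.6/1) · ln(150/28) = 26.60 · ln(5.357)
= 26.60 · (1.6784) = 44.65 mV

44.6 mV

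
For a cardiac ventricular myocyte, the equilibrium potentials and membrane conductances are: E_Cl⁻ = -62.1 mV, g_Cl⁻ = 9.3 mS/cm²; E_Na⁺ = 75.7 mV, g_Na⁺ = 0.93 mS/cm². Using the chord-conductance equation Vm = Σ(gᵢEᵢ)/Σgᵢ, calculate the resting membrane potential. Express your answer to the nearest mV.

Σ gᵢEᵢ = 9.3·(-62.1) + 0.93·(75.7) = -507.13
Σ gᵢ = 9.3 + 0.93 = 10.23
Vm = -507.13 / 10.23 = -49.57 mV

-50 mV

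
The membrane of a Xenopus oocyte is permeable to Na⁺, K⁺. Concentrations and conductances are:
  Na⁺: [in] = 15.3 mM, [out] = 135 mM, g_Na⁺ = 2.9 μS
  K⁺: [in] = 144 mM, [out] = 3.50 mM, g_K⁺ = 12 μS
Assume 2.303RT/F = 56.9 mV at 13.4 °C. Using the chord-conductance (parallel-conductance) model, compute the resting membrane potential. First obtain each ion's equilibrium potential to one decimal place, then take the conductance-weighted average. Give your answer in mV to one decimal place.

-63.5 mV

E_Na⁺ = (56.9/1)·log₁₀(135/15.3) = 53.8 mV
E_K⁺ = (56.9/1)·log₁₀(3.50/144) = -91.9 mV
Vm = (Σ gᵢEᵢ)/(Σ gᵢ) = (2.9·53.8 + 12·-91.9) / (2.9 + 12)
= -946.78 / 14.9 = -63.54 mV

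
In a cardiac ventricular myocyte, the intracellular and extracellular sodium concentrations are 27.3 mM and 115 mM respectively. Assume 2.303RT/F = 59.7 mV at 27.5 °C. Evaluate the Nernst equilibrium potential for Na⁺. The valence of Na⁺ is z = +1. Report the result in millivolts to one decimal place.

E = (59.7/z) · log₁₀([Na⁺]_out/[Na⁺]_in) with z = +1.
= (59.7/1) · log₁₀(115/27.3) = 59.70 · log₁₀(4.212)
= 59.70 · (0.6245) = 37.28 mV

37.3 mV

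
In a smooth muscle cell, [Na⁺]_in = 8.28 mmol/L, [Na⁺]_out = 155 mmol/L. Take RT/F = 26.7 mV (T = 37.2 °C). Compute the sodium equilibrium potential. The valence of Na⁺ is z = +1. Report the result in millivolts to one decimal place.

E = (26.7/z) · ln([Na⁺]_out/[Na⁺]_in) with z = +1.
= (26.7/1) · ln(155/8.28) = 26.70 · ln(18.72)
= 26.70 · (2.9296) = 78.22 mV

78.2 mV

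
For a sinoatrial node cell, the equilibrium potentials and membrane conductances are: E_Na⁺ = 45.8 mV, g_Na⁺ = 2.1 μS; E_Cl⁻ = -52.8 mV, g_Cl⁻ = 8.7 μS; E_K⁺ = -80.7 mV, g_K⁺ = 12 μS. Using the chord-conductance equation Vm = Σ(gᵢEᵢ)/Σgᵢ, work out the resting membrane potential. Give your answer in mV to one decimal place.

-58.4 mV

Σ gᵢEᵢ = 2.1·(45.8) + 8.7·(-52.8) + 12·(-80.7) = -1331.58
Σ gᵢ = 2.1 + 8.7 + 12 = 22.8
Vm = -1331.58 / 22.8 = -58.40 mV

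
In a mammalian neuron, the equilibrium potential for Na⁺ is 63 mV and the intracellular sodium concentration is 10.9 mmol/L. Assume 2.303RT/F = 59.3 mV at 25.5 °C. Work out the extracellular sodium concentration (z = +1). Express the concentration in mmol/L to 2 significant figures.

130 mmol/L

Nernst: E = (59.3/1) · log₁₀([out]/[in]), so log₁₀([out]/[in]) = 63.0 × 1 / 59.3 = 1.0624.
[out]/[in] = 10^(1.0624) = 11.55.
[out] = 11.55 × 10.9 = 125.8 mmol/L.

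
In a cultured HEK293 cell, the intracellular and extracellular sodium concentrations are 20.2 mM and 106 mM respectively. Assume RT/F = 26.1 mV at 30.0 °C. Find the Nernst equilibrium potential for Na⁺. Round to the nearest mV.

43 mV

E = (26.1/z) · ln([Na⁺]_out/[Na⁺]_in) with z = +1.
= (26.1/1) · ln(106/20.2) = 26.10 · ln(5.248)
= 26.10 · (1.6578) = 43.27 mV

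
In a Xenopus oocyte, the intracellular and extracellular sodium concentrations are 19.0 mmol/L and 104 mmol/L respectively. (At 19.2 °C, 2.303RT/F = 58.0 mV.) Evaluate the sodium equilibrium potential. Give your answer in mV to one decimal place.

E = (58.0/z) · log₁₀([Na⁺]_out/[Na⁺]_in) with z = +1.
= (58.0/1) · log₁₀(104/19.0) = 58.00 · log₁₀(5.474)
= 58.00 · (0.7383) = 42.82 mV

42.8 mV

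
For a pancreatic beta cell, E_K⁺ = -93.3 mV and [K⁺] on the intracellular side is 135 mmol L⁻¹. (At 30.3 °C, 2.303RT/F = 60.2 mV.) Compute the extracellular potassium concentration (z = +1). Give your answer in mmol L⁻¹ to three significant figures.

Nernst: E = (60.2/1) · log₁₀([out]/[in]), so log₁₀([out]/[in]) = -93.3 × 1 / 60.2 = -1.5498.
[out]/[in] = 10^(-1.5498) = 0.02819.
[out] = 0.02819 × 135 = 3.806 mmol L⁻¹.

3.81 mmol L⁻¹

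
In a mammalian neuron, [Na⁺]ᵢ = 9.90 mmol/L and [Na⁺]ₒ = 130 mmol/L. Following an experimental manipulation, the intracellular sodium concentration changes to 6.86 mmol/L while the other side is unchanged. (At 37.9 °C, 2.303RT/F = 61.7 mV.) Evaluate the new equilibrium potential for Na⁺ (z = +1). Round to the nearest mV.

After the shift: [Na⁺]_out = 130, [Na⁺]_in = 6.86 mmol/L.
E_new = (61.7/1)·log₁₀(130/6.86) = 61.70 · (1.2776) = 78.83 mV

79 mV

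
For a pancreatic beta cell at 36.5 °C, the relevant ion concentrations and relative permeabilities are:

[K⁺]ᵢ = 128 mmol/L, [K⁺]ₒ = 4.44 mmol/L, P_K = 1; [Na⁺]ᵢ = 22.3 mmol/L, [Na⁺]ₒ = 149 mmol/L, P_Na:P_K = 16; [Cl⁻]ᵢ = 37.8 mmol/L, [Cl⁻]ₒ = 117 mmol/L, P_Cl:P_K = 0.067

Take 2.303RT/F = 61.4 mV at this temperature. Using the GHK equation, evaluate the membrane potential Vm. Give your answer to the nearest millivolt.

42 mV

Vm = 61.4 · log₁₀[(Σ P·[cation]ₒ + Σ P·[anion]ᵢ) / (Σ P·[cation]ᵢ + Σ P·[anion]ₒ)]
Numerator = 1×4.44 + 16×149 + 0.067×37.8 = 2391
Denominator = 1×128 + 16×22.3 + 0.067×117 = 492.6
Vm = 61.4 · log₁₀(4.8534) = 61.4 × (0.6860) = 42.12 mV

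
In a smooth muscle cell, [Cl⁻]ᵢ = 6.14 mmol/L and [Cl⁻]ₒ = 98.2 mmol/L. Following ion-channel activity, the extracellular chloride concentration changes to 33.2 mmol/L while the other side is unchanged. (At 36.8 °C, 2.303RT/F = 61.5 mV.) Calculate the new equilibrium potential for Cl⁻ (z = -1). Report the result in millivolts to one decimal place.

After the shift: [Cl⁻]_out = 33.2, [Cl⁻]_in = 6.14 mmol/L.
E_new = (61.5/-1)·log₁₀(33.2/6.14) = -61.50 · (0.7330) = -45.08 mV

-45.1 mV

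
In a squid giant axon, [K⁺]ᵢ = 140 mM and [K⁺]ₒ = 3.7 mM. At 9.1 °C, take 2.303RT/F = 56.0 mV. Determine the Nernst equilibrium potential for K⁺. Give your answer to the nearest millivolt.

E = (56.0/z) · log₁₀([K⁺]_out/[K⁺]_in) with z = +1.
= (56.0/1) · log₁₀(3.7/140) = 56.00 · log₁₀(0.02643)
= 56.00 · (-1.5779) = -88.36 mV

-88 mV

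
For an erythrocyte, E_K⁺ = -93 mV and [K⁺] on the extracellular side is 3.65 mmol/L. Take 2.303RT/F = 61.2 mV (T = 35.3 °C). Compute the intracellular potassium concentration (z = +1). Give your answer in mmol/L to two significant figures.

Nernst: E = (61.2/1) · log₁₀([out]/[in]), so log₁₀([out]/[in]) = -93.0 × 1 / 61.2 = -1.5196.
[out]/[in] = 10^(-1.5196) = 0.03023.
[in] = 3.65 / 0.03023 = 120.8 mmol/L.

120 mmol/L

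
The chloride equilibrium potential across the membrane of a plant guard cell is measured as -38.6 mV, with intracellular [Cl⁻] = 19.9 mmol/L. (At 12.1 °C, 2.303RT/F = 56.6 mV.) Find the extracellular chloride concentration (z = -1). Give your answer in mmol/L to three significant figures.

95.7 mmol/L

Nernst: E = (56.6/-1) · log₁₀([out]/[in]), so log₁₀([out]/[in]) = -38.6 × -1 / 56.6 = 0.6820.
[out]/[in] = 10^(0.6820) = 4.808.
[out] = 4.808 × 19.9 = 95.68 mmol/L.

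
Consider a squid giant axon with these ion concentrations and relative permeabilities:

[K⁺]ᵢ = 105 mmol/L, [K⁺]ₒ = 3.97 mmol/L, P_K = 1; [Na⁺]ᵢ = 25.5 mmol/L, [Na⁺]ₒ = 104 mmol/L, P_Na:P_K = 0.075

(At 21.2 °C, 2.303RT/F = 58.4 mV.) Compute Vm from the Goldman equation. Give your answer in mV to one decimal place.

-56.0 mV

Vm = 58.4 · log₁₀[(Σ P·[cation]ₒ + Σ P·[anion]ᵢ) / (Σ P·[cation]ᵢ + Σ P·[anion]ₒ)]
Numerator = 1×3.97 + 0.075×104 = 11.77
Denominator = 1×105 + 0.075×25.5 = 106.9
Vm = 58.4 · log₁₀(0.11009) = 58.4 × (-0.9583) = -55.96 mV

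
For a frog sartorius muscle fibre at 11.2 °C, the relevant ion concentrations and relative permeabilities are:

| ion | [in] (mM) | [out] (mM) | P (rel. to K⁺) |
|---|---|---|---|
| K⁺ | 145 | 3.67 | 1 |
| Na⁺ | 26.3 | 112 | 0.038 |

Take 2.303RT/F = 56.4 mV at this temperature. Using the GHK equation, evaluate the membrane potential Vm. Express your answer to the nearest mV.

Vm = 56.4 · log₁₀[(Σ P·[cation]ₒ + Σ P·[anion]ᵢ) / (Σ P·[cation]ᵢ + Σ P·[anion]ₒ)]
Numerator = 1×3.67 + 0.038×112 = 7.926
Denominator = 1×145 + 0.038×26.3 = 146
Vm = 56.4 · log₁₀(0.054288) = 56.4 × (-1.2653) = -71.36 mV

-71 mV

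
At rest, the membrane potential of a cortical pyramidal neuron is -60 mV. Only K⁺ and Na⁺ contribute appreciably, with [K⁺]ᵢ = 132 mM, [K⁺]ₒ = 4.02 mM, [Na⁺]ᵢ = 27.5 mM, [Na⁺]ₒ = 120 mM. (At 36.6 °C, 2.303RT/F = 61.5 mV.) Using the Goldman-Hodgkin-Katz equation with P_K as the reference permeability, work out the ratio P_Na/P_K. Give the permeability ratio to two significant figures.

Let α = P_Na/P_K. GHK: Vm = 61.5·log₁₀[(Kₒ + α·Naₒ)/(Kᵢ + α·Naᵢ)].
10^(Vm/61.5) = 10^(-60.0/61.5) = 0.10578
So 0.10578·(Kᵢ + α·Naᵢ) = Kₒ + α·Naₒ → α = (0.10578·132.0 − 4.02) / (120.0 − 0.10578·27.5)
α = (13.96 − 4.02) / (120.0 − 2.909) = 9.943/117.1 = 0.08491

0.085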